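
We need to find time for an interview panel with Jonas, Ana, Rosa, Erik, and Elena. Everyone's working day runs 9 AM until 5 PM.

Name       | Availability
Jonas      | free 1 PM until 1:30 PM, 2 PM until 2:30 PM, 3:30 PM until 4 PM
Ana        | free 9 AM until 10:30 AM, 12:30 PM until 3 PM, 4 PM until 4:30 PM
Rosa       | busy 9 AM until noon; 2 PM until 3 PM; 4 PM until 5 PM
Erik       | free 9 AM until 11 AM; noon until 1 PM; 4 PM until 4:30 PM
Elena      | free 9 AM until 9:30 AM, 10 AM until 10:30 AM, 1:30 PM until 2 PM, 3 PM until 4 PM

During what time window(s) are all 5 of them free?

Jonas free: 13:00-13:30, 14:00-14:30, 15:30-16:00.
Ana free: 09:00-10:30, 12:30-15:00, 16:00-16:30.
Rosa free: 12:00-14:00, 15:00-16:00 (invert busy blocks within the working day).
Erik free: 09:00-11:00, 12:00-13:00, 16:00-16:30.
Elena free: 09:00-09:30, 10:00-10:30, 13:30-14:00, 15:00-16:00.
Jonas ∩ Ana: 13:00-13:30, 14:00-14:30.
Jonas ∩ Ana ∩ Rosa: 13:00-13:30.
Jonas ∩ Ana ∩ Rosa ∩ Erik: ∅.
Jonas ∩ Ana ∩ Rosa ∩ Erik ∩ Elena: ∅.
There is no time when everyone is free.

none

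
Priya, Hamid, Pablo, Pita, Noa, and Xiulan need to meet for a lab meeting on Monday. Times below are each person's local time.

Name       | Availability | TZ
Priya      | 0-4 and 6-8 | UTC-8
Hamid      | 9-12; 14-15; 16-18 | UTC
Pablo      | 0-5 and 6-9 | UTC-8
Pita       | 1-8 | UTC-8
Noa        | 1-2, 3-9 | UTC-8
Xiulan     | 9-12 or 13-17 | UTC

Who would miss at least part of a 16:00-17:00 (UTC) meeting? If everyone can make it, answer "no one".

Pita, Priya

Priya in UTC: 08:00-12:00, 14:00-16:00 (add 8h to convert from UTC-8).
Hamid in UTC: 09:00-12:00, 14:00-15:00, 16:00-18:00.
Pablo in UTC: 08:00-13:00, 14:00-17:00 (add 8h to convert from UTC-8).
Pita in UTC: 09:00-16:00 (add 8h to convert from UTC-8).
Noa in UTC: 09:00-10:00, 11:00-17:00 (add 8h to convert from UTC-8).
Xiulan in UTC: 09:00-12:00, 13:00-17:00.
Priya: not fully free for 16:00-17:00. Hamid: free for 16:00-17:00. Pablo: free for 16:00-17:00. Pita: not fully free for 16:00-17:00. Noa: free for 16:00-17:00. Xiulan: free for 16:00-17:00.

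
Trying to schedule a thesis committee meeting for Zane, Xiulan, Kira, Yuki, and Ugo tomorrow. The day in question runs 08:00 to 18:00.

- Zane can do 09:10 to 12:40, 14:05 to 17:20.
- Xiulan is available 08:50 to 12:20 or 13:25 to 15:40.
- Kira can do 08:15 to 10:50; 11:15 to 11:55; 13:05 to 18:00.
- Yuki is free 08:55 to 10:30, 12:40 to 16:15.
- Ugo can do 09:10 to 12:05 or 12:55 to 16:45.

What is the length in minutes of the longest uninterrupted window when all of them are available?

Zane ∩ Xiulan: 09:10-12:20, 14:05-15:40.
Zane ∩ Xiulan ∩ Kira: 09:10-10:50, 11:15-11:55, 14:05-15:40.
Zane ∩ Xiulan ∩ Kira ∩ Yuki: 09:10-10:30, 14:05-15:40.
Zane ∩ Xiulan ∩ Kira ∩ Yuki ∩ Ugo: 09:10-10:30, 14:05-15:40.
The longest is 14:05-15:40 at 95 minutes.

95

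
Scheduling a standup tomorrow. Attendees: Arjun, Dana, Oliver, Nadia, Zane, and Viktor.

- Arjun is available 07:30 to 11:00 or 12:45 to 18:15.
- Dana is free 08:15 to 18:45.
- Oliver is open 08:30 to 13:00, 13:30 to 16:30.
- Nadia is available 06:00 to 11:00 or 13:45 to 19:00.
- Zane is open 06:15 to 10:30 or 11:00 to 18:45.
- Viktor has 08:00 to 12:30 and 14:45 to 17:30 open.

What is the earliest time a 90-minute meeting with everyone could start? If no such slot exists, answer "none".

08:30

Arjun ∩ Dana: 08:15-11:00, 12:45-18:15.
Arjun ∩ Dana ∩ Oliver: 08:30-11:00, 12:45-13:00, 13:30-16:30.
Arjun ∩ Dana ∩ Oliver ∩ Nadia: 08:30-11:00, 13:45-16:30.
Arjun ∩ Dana ∩ Oliver ∩ Nadia ∩ Zane: 08:30-10:30, 13:45-16:30.
Arjun ∩ Dana ∩ Oliver ∩ Nadia ∩ Zane ∩ Viktor: 08:30-10:30, 14:45-16:30.
The first common window of at least 90 minutes is 08:30-10:30, so the earliest start is 08:30.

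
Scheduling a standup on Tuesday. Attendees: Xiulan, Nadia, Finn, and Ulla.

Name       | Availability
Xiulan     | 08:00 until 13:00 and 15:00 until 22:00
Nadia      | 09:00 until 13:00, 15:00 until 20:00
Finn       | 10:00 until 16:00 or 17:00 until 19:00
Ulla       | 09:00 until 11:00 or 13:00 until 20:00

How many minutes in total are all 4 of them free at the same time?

240

Xiulan ∩ Nadia: 09:00-13:00, 15:00-20:00.
Xiulan ∩ Nadia ∩ Finn: 10:00-13:00, 15:00-16:00, 17:00-19:00.
Xiulan ∩ Nadia ∩ Finn ∩ Ulla: 10:00-11:00, 15:00-16:00, 17:00-19:00.
So the common availability across everyone is 10:00-11:00, 15:00-16:00, 17:00-19:00.
Summing the common windows: 60 + 60 + 120 = 240 minutes.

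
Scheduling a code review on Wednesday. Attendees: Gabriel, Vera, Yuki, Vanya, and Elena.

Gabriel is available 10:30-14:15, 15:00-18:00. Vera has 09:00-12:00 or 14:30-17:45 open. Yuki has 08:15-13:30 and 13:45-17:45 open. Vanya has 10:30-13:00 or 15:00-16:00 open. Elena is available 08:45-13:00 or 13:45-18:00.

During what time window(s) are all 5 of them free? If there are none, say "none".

Gabriel ∩ Vera: 10:30-12:00, 15:00-17:45.
Gabriel ∩ Vera ∩ Yuki: 10:30-12:00, 15:00-17:45.
Gabriel ∩ Vera ∩ Yuki ∩ Vanya: 10:30-12:00, 15:00-16:00.
Gabriel ∩ Vera ∩ Yuki ∩ Vanya ∩ Elena: 10:30-12:00, 15:00-16:00.
So the common availability across everyone is 10:30-12:00, 15:00-16:00.

10:30-12:00, 15:00-16:00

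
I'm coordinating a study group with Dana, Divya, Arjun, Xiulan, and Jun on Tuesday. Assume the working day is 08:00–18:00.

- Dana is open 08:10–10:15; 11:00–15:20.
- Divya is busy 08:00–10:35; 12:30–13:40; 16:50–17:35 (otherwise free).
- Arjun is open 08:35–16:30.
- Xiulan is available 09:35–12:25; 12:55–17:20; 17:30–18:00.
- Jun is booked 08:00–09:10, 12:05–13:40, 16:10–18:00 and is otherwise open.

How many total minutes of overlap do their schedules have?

165

Dana free: 08:10-10:15, 11:00-15:20.
Divya free: 10:35-12:30, 13:40-16:50, 17:35-18:00 (invert busy blocks within the working day).
Arjun free: 08:35-16:30.
Xiulan free: 09:35-12:25, 12:55-17:20, 17:30-18:00.
Jun free: 09:10-12:05, 13:40-16:10 (invert busy blocks within the working day).
Dana ∩ Divya: 11:00-12:30, 13:40-15:20.
Dana ∩ Divya ∩ Arjun: 11:00-12:30, 13:40-15:20.
Dana ∩ Divya ∩ Arjun ∩ Xiulan: 11:00-12:25, 13:40-15:20.
Dana ∩ Divya ∩ Arjun ∩ Xiulan ∩ Jun: 11:00-12:05, 13:40-15:20.
Summing the common windows: 65 + 100 = 165 minutes.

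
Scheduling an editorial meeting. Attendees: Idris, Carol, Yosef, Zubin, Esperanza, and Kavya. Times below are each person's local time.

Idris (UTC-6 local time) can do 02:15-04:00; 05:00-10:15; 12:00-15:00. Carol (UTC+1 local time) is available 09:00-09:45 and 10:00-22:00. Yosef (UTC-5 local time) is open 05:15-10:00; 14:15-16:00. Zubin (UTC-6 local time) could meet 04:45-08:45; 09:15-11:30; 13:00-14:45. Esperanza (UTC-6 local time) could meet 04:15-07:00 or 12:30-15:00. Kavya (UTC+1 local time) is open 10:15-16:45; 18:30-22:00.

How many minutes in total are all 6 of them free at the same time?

Idris in UTC: 08:15-10:00, 11:00-16:15, 18:00-21:00 (add 6h to convert from UTC-6).
Carol in UTC: 08:00-08:45, 09:00-21:00 (subtract 1h to convert from UTC+1).
Yosef in UTC: 10:15-15:00, 19:15-21:00 (add 5h to convert from UTC-5).
Zubin in UTC: 10:45-14:45, 15:15-17:30, 19:00-20:45 (add 6h to convert from UTC-6).
Esperanza in UTC: 10:15-13:00, 18:30-21:00 (add 6h to convert from UTC-6).
Kavya in UTC: 09:15-15:45, 17:30-21:00 (subtract 1h to convert from UTC+1).
Idris ∩ Carol: 08:15-08:45, 09:00-10:00, 11:00-16:15, 18:00-21:00.
Idris ∩ Carol ∩ Yosef: 11:00-15:00, 19:15-21:00.
Idris ∩ Carol ∩ Yosef ∩ Zubin: 11:00-14:45, 19:15-20:45.
Idris ∩ Carol ∩ Yosef ∩ Zubin ∩ Esperanza: 11:00-13:00, 19:15-20:45.
Idris ∩ Carol ∩ Yosef ∩ Zubin ∩ Esperanza ∩ Kavya: 11:00-13:00, 19:15-20:45.
So the common availability across everyone is 11:00-13:00, 19:15-20:45.
Summing the common windows: 120 + 90 = 210 minutes.

210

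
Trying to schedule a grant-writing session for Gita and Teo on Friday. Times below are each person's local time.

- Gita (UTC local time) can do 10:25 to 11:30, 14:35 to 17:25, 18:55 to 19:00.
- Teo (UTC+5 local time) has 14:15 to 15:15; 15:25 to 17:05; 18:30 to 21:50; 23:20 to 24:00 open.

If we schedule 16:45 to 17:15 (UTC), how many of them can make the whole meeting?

Gita in UTC: 10:25-11:30, 14:35-17:25, 18:55-19:00.
Teo in UTC: 09:15-10:15, 10:25-12:05, 13:30-16:50, 18:20-19:00 (subtract 5h to convert from UTC+5).
Gita can make the full 16:45-17:15 slot — that's 1.

1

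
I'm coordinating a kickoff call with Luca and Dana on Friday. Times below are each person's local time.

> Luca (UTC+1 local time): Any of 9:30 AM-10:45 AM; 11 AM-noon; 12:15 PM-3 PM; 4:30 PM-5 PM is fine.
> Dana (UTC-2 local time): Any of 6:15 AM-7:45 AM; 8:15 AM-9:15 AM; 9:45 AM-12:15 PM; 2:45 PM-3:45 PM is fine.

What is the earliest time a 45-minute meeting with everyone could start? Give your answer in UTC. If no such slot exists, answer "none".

08:30

Luca in UTC: 08:30-09:45, 10:00-11:00, 11:15-14:00, 15:30-16:00 (subtract 1h to convert from UTC+1).
Dana in UTC: 08:15-09:45, 10:15-11:15, 11:45-14:15, 16:45-17:45 (add 2h to convert from UTC-2).
Luca ∩ Dana: 08:30-09:45, 10:15-11:00, 11:45-14:00.
The first common window of at least 45 minutes is 08:30-09:45, so the earliest start is 08:30.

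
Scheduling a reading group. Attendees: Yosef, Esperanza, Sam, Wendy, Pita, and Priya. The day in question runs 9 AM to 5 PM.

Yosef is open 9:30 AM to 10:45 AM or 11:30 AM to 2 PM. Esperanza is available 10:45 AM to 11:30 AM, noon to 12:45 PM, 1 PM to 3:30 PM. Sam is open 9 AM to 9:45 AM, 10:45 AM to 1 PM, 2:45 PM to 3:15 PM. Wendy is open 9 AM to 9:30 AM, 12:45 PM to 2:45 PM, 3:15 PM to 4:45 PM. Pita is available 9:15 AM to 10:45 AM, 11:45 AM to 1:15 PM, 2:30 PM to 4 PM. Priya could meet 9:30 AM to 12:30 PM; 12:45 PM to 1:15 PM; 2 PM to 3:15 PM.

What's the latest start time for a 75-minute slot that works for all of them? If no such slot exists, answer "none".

Yosef ∩ Esperanza: 12:00-12:45, 13:00-14:00.
Yosef ∩ Esperanza ∩ Sam: 12:00-12:45.
Yosef ∩ Esperanza ∩ Sam ∩ Wendy: ∅.
Yosef ∩ Esperanza ∩ Sam ∩ Wendy ∩ Pita: ∅.
Yosef ∩ Esperanza ∩ Sam ∩ Wendy ∩ Pita ∩ Priya: ∅.
There is no time when everyone is free.
No common window is at least 75 minutes long.

none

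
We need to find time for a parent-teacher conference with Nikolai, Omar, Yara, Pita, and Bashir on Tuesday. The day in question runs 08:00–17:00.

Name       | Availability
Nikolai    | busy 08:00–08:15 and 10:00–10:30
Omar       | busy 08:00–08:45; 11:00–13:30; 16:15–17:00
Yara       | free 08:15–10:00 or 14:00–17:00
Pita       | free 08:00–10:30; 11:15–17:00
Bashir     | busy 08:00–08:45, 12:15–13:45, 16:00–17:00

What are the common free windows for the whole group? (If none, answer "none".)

Nikolai free: 08:15-10:00, 10:30-17:00 (invert busy blocks within the working day).
Omar free: 08:45-11:00, 13:30-16:15 (invert busy blocks within the working day).
Yara free: 08:15-10:00, 14:00-17:00.
Pita free: 08:00-10:30, 11:15-17:00.
Bashir free: 08:45-12:15, 13:45-16:00 (invert busy blocks within the working day).
Nikolai ∩ Omar: 08:45-10:00, 10:30-11:00, 13:30-16:15.
Nikolai ∩ Omar ∩ Yara: 08:45-10:00, 14:00-16:15.
Nikolai ∩ Omar ∩ Yara ∩ Pita: 08:45-10:00, 14:00-16:15.
Nikolai ∩ Omar ∩ Yara ∩ Pita ∩ Bashir: 08:45-10:00, 14:00-16:00.

08:45-10:00, 14:00-16:00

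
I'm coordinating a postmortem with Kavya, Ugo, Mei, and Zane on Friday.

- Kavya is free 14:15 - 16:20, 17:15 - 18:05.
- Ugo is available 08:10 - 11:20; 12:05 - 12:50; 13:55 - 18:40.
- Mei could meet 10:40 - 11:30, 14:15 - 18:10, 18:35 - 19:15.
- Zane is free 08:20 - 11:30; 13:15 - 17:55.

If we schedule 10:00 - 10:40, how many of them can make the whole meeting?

2

Ugo and Zane can make the full 10:00-10:40 slot — that's 2.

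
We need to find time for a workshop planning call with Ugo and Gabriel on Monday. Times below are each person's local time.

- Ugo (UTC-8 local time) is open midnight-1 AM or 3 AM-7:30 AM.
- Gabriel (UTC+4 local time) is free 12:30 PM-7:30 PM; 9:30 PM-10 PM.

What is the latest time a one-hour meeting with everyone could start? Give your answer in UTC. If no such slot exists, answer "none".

Ugo in UTC: 08:00-09:00, 11:00-15:30 (add 8h to convert from UTC-8).
Gabriel in UTC: 08:30-15:30, 17:30-18:00 (subtract 4h to convert from UTC+4).
Ugo ∩ Gabriel: 08:30-09:00, 11:00-15:30.
The last common window of at least 60 minutes is 11:00-15:30; a 60-minute meeting can start as late as 14:30 and still end by 15:30.

14:30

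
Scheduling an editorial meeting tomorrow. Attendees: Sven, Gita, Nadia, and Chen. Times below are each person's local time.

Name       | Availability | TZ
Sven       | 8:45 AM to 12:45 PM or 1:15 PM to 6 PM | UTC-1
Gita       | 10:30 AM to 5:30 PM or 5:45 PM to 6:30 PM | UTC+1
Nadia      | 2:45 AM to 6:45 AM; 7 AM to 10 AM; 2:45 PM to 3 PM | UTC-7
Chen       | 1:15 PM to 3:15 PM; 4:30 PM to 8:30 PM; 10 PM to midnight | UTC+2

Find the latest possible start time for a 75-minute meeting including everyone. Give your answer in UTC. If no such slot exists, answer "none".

15:15

Sven in UTC: 09:45-13:45, 14:15-19:00 (add 1h to convert from UTC-1).
Gita in UTC: 09:30-16:30, 16:45-17:30 (subtract 1h to convert from UTC+1).
Nadia in UTC: 09:45-13:45, 14:00-17:00, 21:45-22:00 (add 7h to convert from UTC-7).
Chen in UTC: 11:15-13:15, 14:30-18:30, 20:00-22:00 (subtract 2h to convert from UTC+2).
Sven ∩ Gita: 09:45-13:45, 14:15-16:30, 16:45-17:30.
Sven ∩ Gita ∩ Nadia: 09:45-13:45, 14:15-16:30, 16:45-17:00.
Sven ∩ Gita ∩ Nadia ∩ Chen: 11:15-13:15, 14:30-16:30, 16:45-17:00.
The last common window of at least 75 minutes is 14:30-16:30; a 75-minute meeting can start as late as 15:15 and still end by 16:30.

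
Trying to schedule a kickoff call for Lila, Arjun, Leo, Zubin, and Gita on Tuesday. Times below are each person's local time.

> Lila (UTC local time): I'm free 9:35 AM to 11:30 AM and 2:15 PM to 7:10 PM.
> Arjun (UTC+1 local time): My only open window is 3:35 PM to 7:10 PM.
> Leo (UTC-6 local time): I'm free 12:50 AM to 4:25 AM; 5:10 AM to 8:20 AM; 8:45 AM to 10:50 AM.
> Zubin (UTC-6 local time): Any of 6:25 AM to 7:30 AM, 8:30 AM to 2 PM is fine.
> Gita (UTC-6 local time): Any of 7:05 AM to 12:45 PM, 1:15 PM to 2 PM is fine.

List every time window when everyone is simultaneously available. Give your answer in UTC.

14:45-16:50

Lila in UTC: 09:35-11:30, 14:15-19:10.
Arjun in UTC: 14:35-18:10 (subtract 1h to convert from UTC+1).
Leo in UTC: 06:50-10:25, 11:10-14:20, 14:45-16:50 (add 6h to convert from UTC-6).
Zubin in UTC: 12:25-13:30, 14:30-20:00 (add 6h to convert from UTC-6).
Gita in UTC: 13:05-18:45, 19:15-20:00 (add 6h to convert from UTC-6).
Lila ∩ Arjun: 14:35-18:10.
Lila ∩ Arjun ∩ Leo: 14:45-16:50.
Lila ∩ Arjun ∩ Leo ∩ Zubin: 14:45-16:50.
Lila ∩ Arjun ∩ Leo ∩ Zubin ∩ Gita: 14:45-16:50.
So the common availability across everyone is 14:45-16:50.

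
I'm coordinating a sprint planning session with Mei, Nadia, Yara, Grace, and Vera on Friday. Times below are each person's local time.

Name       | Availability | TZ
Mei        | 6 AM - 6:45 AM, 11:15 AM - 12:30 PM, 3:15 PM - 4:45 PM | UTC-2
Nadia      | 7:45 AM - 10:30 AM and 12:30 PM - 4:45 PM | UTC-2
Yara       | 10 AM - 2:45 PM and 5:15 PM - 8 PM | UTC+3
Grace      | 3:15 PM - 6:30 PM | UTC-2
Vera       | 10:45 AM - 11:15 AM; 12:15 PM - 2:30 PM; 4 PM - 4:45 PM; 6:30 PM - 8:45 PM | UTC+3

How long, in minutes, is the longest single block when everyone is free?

0

Mei in UTC: 08:00-08:45, 13:15-14:30, 17:15-18:45 (add 2h to convert from UTC-2).
Nadia in UTC: 09:45-12:30, 14:30-18:45 (add 2h to convert from UTC-2).
Yara in UTC: 07:00-11:45, 14:15-17:00 (subtract 3h to convert from UTC+3).
Grace in UTC: 17:15-20:30 (add 2h to convert from UTC-2).
Vera in UTC: 07:45-08:15, 09:15-11:30, 13:00-13:45, 15:30-17:45 (subtract 3h to convert from UTC+3).
Mei ∩ Nadia: 17:15-18:45.
Mei ∩ Nadia ∩ Yara: ∅.
Mei ∩ Nadia ∩ Yara ∩ Grace: ∅.
Mei ∩ Nadia ∩ Yara ∩ Grace ∩ Vera: ∅.
There is no time when everyone is free.
No common window exists, so the longest block is 0 minutes.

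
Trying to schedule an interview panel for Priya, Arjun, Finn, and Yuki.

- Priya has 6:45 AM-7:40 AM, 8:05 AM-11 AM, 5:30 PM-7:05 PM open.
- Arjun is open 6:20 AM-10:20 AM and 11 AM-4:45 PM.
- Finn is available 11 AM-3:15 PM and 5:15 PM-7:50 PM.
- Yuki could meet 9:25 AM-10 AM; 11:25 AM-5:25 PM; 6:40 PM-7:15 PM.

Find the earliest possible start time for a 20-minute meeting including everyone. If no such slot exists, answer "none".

Priya ∩ Arjun: 06:45-07:40, 08:05-10:20.
Priya ∩ Arjun ∩ Finn: ∅.
Priya ∩ Arjun ∩ Finn ∩ Yuki: ∅.
There is no time when everyone is free.
No common window is at least 20 minutes long.

none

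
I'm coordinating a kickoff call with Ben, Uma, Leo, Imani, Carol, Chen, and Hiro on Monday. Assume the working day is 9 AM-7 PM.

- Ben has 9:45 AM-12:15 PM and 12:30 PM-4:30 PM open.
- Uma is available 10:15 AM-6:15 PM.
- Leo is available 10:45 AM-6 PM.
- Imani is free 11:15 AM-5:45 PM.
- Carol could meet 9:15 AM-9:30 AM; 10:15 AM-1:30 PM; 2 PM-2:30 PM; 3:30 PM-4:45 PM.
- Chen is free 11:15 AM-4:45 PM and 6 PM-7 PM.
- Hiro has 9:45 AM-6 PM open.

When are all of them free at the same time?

11:15-12:15, 12:30-13:30, 14:00-14:30, 15:30-16:30

Ben ∩ Uma: 10:15-12:15, 12:30-16:30.
Ben ∩ Uma ∩ Leo: 10:45-12:15, 12:30-16:30.
Ben ∩ Uma ∩ Leo ∩ Imani: 11:15-12:15, 12:30-16:30.
Ben ∩ Uma ∩ Leo ∩ Imani ∩ Carol: 11:15-12:15, 12:30-13:30, 14:00-14:30, 15:30-16:30.
Ben ∩ Uma ∩ Leo ∩ Imani ∩ Carol ∩ Chen: 11:15-12:15, 12:30-13:30, 14:00-14:30, 15:30-16:30.
Ben ∩ Uma ∩ Leo ∩ Imani ∩ Carol ∩ Chen ∩ Hiro: 11:15-12:15, 12:30-13:30, 14:00-14:30, 15:30-16:30.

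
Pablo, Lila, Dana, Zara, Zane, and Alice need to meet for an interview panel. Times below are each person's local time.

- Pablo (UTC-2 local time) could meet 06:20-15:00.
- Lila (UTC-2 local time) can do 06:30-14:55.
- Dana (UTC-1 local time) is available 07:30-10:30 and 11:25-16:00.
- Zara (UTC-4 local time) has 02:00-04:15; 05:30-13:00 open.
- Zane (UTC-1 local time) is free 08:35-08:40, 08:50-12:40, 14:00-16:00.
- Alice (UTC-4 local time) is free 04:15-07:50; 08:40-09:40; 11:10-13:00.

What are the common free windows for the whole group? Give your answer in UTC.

09:35-09:40, 09:50-11:30, 12:40-13:40, 15:10-16:55

Pablo in UTC: 08:20-17:00 (add 2h to convert from UTC-2).
Lila in UTC: 08:30-16:55 (add 2h to convert from UTC-2).
Dana in UTC: 08:30-11:30, 12:25-17:00 (add 1h to convert from UTC-1).
Zara in UTC: 06:00-08:15, 09:30-17:00 (add 4h to convert from UTC-4).
Zane in UTC: 09:35-09:40, 09:50-13:40, 15:00-17:00 (add 1h to convert from UTC-1).
Alice in UTC: 08:15-11:50, 12:40-13:40, 15:10-17:00 (add 4h to convert from UTC-4).
Pablo ∩ Lila: 08:30-16:55.
Pablo ∩ Lila ∩ Dana: 08:30-11:30, 12:25-16:55.
Pablo ∩ Lila ∩ Dana ∩ Zara: 09:30-11:30, 12:25-16:55.
Pablo ∩ Lila ∩ Dana ∩ Zara ∩ Zane: 09:35-09:40, 09:50-11:30, 12:25-13:40, 15:00-16:55.
Pablo ∩ Lila ∩ Dana ∩ Zara ∩ Zane ∩ Alice: 09:35-09:40, 09:50-11:30, 12:40-13:40, 15:10-16:55.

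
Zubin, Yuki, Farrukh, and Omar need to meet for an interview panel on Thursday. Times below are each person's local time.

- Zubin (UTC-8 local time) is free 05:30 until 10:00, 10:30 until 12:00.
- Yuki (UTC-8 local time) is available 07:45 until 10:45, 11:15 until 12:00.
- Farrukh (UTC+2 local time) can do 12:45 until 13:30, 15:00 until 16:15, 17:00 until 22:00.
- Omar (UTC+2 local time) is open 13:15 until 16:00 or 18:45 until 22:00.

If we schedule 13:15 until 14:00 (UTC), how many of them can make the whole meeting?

2

Zubin in UTC: 13:30-18:00, 18:30-20:00 (add 8h to convert from UTC-8).
Yuki in UTC: 15:45-18:45, 19:15-20:00 (add 8h to convert from UTC-8).
Farrukh in UTC: 10:45-11:30, 13:00-14:15, 15:00-20:00 (subtract 2h to convert from UTC+2).
Omar in UTC: 11:15-14:00, 16:45-20:00 (subtract 2h to convert from UTC+2).
Farrukh and Omar can make the full 13:15-14:00 slot — that's 2.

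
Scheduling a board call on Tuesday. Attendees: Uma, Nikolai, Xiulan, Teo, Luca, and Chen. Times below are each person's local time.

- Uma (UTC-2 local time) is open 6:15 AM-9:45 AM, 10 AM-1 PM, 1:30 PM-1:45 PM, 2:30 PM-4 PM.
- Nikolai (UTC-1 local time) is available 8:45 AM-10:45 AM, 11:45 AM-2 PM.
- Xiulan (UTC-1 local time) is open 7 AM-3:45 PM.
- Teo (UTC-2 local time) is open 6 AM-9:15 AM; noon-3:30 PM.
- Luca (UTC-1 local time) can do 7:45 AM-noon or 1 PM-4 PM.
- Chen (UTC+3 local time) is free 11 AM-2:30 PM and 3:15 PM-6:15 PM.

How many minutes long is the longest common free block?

90

Uma in UTC: 08:15-11:45, 12:00-15:00, 15:30-15:45, 16:30-18:00 (add 2h to convert from UTC-2).
Nikolai in UTC: 09:45-11:45, 12:45-15:00 (add 1h to convert from UTC-1).
Xiulan in UTC: 08:00-16:45 (add 1h to convert from UTC-1).
Teo in UTC: 08:00-11:15, 14:00-17:30 (add 2h to convert from UTC-2).
Luca in UTC: 08:45-13:00, 14:00-17:00 (add 1h to convert from UTC-1).
Chen in UTC: 08:00-11:30, 12:15-15:15 (subtract 3h to convert from UTC+3).
Uma ∩ Nikolai: 09:45-11:45, 12:45-15:00.
Uma ∩ Nikolai ∩ Xiulan: 09:45-11:45, 12:45-15:00.
Uma ∩ Nikolai ∩ Xiulan ∩ Teo: 09:45-11:15, 14:00-15:00.
Uma ∩ Nikolai ∩ Xiulan ∩ Teo ∩ Luca: 09:45-11:15, 14:00-15:00.
Uma ∩ Nikolai ∩ Xiulan ∩ Teo ∩ Luca ∩ Chen: 09:45-11:15, 14:00-15:00.
The longest is 09:45-11:15 at 90 minutes.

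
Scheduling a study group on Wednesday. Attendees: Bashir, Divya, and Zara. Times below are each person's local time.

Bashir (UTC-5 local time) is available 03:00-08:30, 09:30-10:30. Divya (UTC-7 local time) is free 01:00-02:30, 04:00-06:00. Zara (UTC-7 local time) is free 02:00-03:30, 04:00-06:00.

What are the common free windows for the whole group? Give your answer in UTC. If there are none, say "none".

Bashir in UTC: 08:00-13:30, 14:30-15:30 (add 5h to convert from UTC-5).
Divya in UTC: 08:00-09:30, 11:00-13:00 (add 7h to convert from UTC-7).
Zara in UTC: 09:00-10:30, 11:00-13:00 (add 7h to convert from UTC-7).
Bashir ∩ Divya: 08:00-09:30, 11:00-13:00.
Bashir ∩ Divya ∩ Zara: 09:00-09:30, 11:00-13:00.

09:00-09:30, 11:00-13:00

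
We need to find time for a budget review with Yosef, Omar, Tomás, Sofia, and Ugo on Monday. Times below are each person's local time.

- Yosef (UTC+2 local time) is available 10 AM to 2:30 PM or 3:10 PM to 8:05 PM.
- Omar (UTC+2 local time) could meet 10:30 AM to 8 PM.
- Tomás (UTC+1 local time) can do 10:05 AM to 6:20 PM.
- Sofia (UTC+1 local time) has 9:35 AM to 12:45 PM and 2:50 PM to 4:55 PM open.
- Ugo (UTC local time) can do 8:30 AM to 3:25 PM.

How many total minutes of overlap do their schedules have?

Yosef in UTC: 08:00-12:30, 13:10-18:05 (subtract 2h to convert from UTC+2).
Omar in UTC: 08:30-18:00 (subtract 2h to convert from UTC+2).
Tomás in UTC: 09:05-17:20 (subtract 1h to convert from UTC+1).
Sofia in UTC: 08:35-11:45, 13:50-15:55 (subtract 1h to convert from UTC+1).
Ugo in UTC: 08:30-15:25.
Yosef ∩ Omar: 08:30-12:30, 13:10-18:00.
Yosef ∩ Omar ∩ Tomás: 09:05-12:30, 13:10-17:20.
Yosef ∩ Omar ∩ Tomás ∩ Sofia: 09:05-11:45, 13:50-15:55.
Yosef ∩ Omar ∩ Tomás ∩ Sofia ∩ Ugo: 09:05-11:45, 13:50-15:25.
Summing the common windows: 160 + 95 = 255 minutes.

255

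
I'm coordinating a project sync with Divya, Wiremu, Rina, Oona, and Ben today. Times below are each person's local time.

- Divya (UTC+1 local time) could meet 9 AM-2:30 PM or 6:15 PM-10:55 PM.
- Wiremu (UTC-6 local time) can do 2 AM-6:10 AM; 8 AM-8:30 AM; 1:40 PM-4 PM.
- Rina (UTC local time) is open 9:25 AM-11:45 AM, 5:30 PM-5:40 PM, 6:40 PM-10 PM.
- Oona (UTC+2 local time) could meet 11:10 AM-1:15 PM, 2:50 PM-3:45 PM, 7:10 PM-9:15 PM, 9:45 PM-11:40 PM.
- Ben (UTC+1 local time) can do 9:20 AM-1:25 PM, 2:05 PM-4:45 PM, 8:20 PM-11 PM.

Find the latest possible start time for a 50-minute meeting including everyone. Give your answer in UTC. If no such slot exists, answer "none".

20:50

Divya in UTC: 08:00-13:30, 17:15-21:55 (subtract 1h to convert from UTC+1).
Wiremu in UTC: 08:00-12:10, 14:00-14:30, 19:40-22:00 (add 6h to convert from UTC-6).
Rina in UTC: 09:25-11:45, 17:30-17:40, 18:40-22:00.
Oona in UTC: 09:10-11:15, 12:50-13:45, 17:10-19:15, 19:45-21:40 (subtract 2h to convert from UTC+2).
Ben in UTC: 08:20-12:25, 13:05-15:45, 19:20-22:00 (subtract 1h to convert from UTC+1).
Divya ∩ Wiremu: 08:00-12:10, 19:40-21:55.
Divya ∩ Wiremu ∩ Rina: 09:25-11:45, 19:40-21:55.
Divya ∩ Wiremu ∩ Rina ∩ Oona: 09:25-11:15, 19:45-21:40.
Divya ∩ Wiremu ∩ Rina ∩ Oona ∩ Ben: 09:25-11:15, 19:45-21:40.
The last common window of at least 50 minutes is 19:45-21:40; a 50-minute meeting can start as late as 20:50 and still end by 21:40.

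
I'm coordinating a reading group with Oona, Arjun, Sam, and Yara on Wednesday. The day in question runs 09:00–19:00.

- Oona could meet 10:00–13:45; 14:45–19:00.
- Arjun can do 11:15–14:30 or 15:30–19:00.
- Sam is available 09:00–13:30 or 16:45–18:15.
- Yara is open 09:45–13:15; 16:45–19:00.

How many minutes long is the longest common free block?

120

Oona ∩ Arjun: 11:15-13:45, 15:30-19:00.
Oona ∩ Arjun ∩ Sam: 11:15-13:30, 16:45-18:15.
Oona ∩ Arjun ∩ Sam ∩ Yara: 11:15-13:15, 16:45-18:15.
Those are the intersection windows.
The longest is 11:15-13:15 at 120 minutes.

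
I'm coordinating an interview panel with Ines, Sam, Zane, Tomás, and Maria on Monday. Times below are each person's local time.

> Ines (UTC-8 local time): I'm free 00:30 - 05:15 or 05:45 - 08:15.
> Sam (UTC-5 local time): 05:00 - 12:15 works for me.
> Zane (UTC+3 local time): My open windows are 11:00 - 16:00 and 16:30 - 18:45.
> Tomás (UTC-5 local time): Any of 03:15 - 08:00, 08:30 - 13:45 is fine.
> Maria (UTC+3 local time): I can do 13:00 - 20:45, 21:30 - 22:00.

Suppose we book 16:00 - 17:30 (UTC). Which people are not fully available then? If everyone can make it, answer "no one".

Ines, Sam, Zane

Ines in UTC: 08:30-13:15, 13:45-16:15 (add 8h to convert from UTC-8).
Sam in UTC: 10:00-17:15 (add 5h to convert from UTC-5).
Zane in UTC: 08:00-13:00, 13:30-15:45 (subtract 3h to convert from UTC+3).
Tomás in UTC: 08:15-13:00, 13:30-18:45 (add 5h to convert from UTC-5).
Maria in UTC: 10:00-17:45, 18:30-19:00 (subtract 3h to convert from UTC+3).
Ines: not fully free for 16:00-17:30. Sam: not fully free for 16:00-17:30. Zane: not fully free for 16:00-17:30. Tomás: free for 16:00-17:30. Maria: free for 16:00-17:30.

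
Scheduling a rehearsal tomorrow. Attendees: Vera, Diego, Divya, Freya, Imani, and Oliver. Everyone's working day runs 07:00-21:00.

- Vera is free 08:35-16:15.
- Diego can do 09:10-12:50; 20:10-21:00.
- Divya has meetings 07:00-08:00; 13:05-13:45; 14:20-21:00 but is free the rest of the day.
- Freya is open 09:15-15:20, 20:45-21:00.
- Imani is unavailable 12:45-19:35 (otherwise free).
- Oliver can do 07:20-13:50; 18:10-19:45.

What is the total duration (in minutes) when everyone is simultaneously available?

Vera free: 08:35-16:15.
Diego free: 09:10-12:50, 20:10-21:00.
Divya free: 08:00-13:05, 13:45-14:20 (invert busy blocks within the working day).
Freya free: 09:15-15:20, 20:45-21:00.
Imani free: 07:00-12:45, 19:35-21:00 (invert busy blocks within the working day).
Oliver free: 07:20-13:50, 18:10-19:45.
Vera ∩ Diego: 09:10-12:50.
Vera ∩ Diego ∩ Divya: 09:10-12:50.
Vera ∩ Diego ∩ Divya ∩ Freya: 09:15-12:50.
Vera ∩ Diego ∩ Divya ∩ Freya ∩ Imani: 09:15-12:45.
Vera ∩ Diego ∩ Divya ∩ Freya ∩ Imani ∩ Oliver: 09:15-12:45.
That's a single block of 210 minutes.

210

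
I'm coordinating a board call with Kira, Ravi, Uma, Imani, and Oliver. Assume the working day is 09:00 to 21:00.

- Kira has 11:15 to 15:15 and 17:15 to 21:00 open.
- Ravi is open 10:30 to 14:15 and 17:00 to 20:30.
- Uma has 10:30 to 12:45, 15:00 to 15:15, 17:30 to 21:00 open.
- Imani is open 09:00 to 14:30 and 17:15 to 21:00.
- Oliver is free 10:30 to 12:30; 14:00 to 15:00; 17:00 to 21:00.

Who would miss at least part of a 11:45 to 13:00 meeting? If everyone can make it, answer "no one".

Oliver, Uma

Kira: free for 11:45-13:00. Ravi: free for 11:45-13:00. Uma: not fully free for 11:45-13:00. Imani: free for 11:45-13:00. Oliver: not fully free for 11:45-13:00.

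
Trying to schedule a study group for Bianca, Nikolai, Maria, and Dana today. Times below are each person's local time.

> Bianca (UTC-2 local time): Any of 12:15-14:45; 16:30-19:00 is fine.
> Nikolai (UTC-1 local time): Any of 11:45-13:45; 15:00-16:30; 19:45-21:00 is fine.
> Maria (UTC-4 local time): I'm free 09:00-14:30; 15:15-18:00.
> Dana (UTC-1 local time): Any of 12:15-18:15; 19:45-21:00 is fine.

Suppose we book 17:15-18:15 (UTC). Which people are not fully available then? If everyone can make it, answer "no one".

Bianca in UTC: 14:15-16:45, 18:30-21:00 (add 2h to convert from UTC-2).
Nikolai in UTC: 12:45-14:45, 16:00-17:30, 20:45-22:00 (add 1h to convert from UTC-1).
Maria in UTC: 13:00-18:30, 19:15-22:00 (add 4h to convert from UTC-4).
Dana in UTC: 13:15-19:15, 20:45-22:00 (add 1h to convert from UTC-1).
Bianca: not fully free for 17:15-18:15. Nikolai: not fully free for 17:15-18:15. Maria: free for 17:15-18:15. Dana: free for 17:15-18:15.

Bianca, Nikolai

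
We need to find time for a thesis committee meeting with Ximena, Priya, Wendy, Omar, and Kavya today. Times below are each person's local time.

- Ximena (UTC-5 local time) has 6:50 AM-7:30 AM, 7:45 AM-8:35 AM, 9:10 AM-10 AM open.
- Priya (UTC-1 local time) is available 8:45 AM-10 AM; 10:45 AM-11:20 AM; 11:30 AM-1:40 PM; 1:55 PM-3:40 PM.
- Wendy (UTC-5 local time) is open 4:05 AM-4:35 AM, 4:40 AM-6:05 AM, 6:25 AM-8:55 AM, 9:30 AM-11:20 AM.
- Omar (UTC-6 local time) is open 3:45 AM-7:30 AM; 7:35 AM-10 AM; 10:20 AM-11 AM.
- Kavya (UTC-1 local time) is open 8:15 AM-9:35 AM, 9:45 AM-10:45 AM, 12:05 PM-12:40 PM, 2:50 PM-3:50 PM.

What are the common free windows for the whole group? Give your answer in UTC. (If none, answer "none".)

13:05-13:30

Ximena in UTC: 11:50-12:30, 12:45-13:35, 14:10-15:00 (add 5h to convert from UTC-5).
Priya in UTC: 09:45-11:00, 11:45-12:20, 12:30-14:40, 14:55-16:40 (add 1h to convert from UTC-1).
Wendy in UTC: 09:05-09:35, 09:40-11:05, 11:25-13:55, 14:30-16:20 (add 5h to convert from UTC-5).
Omar in UTC: 09:45-13:30, 13:35-16:00, 16:20-17:00 (add 6h to convert from UTC-6).
Kavya in UTC: 09:15-10:35, 10:45-11:45, 13:05-13:40, 15:50-16:50 (add 1h to convert from UTC-1).
Ximena ∩ Priya: 11:50-12:20, 12:45-13:35, 14:10-14:40, 14:55-15:00.
Ximena ∩ Priya ∩ Wendy: 11:50-12:20, 12:45-13:35, 14:30-14:40, 14:55-15:00.
Ximena ∩ Priya ∩ Wendy ∩ Omar: 11:50-12:20, 12:45-13:30, 14:30-14:40, 14:55-15:00.
Ximena ∩ Priya ∩ Wendy ∩ Omar ∩ Kavya: 13:05-13:30.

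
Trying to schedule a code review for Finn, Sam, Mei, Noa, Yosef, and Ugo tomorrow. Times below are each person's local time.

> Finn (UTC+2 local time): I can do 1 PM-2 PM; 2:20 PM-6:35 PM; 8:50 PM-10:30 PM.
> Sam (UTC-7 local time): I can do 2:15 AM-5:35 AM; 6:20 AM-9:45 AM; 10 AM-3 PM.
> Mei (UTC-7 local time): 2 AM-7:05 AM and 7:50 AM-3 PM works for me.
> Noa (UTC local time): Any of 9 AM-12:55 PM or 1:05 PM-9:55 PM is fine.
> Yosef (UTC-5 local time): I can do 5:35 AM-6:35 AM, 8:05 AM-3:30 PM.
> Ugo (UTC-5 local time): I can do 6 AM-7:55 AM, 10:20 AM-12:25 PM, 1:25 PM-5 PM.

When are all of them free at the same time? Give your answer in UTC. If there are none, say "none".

Finn in UTC: 11:00-12:00, 12:20-16:35, 18:50-20:30 (subtract 2h to convert from UTC+2).
Sam in UTC: 09:15-12:35, 13:20-16:45, 17:00-22:00 (add 7h to convert from UTC-7).
Mei in UTC: 09:00-14:05, 14:50-22:00 (add 7h to convert from UTC-7).
Noa in UTC: 09:00-12:55, 13:05-21:55.
Yosef in UTC: 10:35-11:35, 13:05-20:30 (add 5h to convert from UTC-5).
Ugo in UTC: 11:00-12:55, 15:20-17:25, 18:25-22:00 (add 5h to convert from UTC-5).
Finn ∩ Sam: 11:00-12:00, 12:20-12:35, 13:20-16:35, 18:50-20:30.
Finn ∩ Sam ∩ Mei: 11:00-12:00, 12:20-12:35, 13:20-14:05, 14:50-16:35, 18:50-20:30.
Finn ∩ Sam ∩ Mei ∩ Noa: 11:00-12:00, 12:20-12:35, 13:20-14:05, 14:50-16:35, 18:50-20:30.
Finn ∩ Sam ∩ Mei ∩ Noa ∩ Yosef: 11:00-11:35, 13:20-14:05, 14:50-16:35, 18:50-20:30.
Finn ∩ Sam ∩ Mei ∩ Noa ∩ Yosef ∩ Ugo: 11:00-11:35, 15:20-16:35, 18:50-20:30.

11:00-11:35, 15:20-16:35, 18:50-20:30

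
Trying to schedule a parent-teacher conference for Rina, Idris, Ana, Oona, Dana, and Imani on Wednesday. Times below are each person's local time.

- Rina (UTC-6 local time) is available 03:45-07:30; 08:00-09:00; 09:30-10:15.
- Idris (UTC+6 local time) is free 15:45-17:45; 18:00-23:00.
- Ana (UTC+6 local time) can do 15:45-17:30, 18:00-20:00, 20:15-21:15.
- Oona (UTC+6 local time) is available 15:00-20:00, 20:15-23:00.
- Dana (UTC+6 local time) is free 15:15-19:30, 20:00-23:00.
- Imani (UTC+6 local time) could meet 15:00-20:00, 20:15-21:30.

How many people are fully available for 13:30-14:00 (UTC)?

4

Rina in UTC: 09:45-13:30, 14:00-15:00, 15:30-16:15 (add 6h to convert from UTC-6).
Idris in UTC: 09:45-11:45, 12:00-17:00 (subtract 6h to convert from UTC+6).
Ana in UTC: 09:45-11:30, 12:00-14:00, 14:15-15:15 (subtract 6h to convert from UTC+6).
Oona in UTC: 09:00-14:00, 14:15-17:00 (subtract 6h to convert from UTC+6).
Dana in UTC: 09:15-13:30, 14:00-17:00 (subtract 6h to convert from UTC+6).
Imani in UTC: 09:00-14:00, 14:15-15:30 (subtract 6h to convert from UTC+6).
Idris, Ana, Oona, and Imani can make the full 13:30-14:00 slot — that's 4.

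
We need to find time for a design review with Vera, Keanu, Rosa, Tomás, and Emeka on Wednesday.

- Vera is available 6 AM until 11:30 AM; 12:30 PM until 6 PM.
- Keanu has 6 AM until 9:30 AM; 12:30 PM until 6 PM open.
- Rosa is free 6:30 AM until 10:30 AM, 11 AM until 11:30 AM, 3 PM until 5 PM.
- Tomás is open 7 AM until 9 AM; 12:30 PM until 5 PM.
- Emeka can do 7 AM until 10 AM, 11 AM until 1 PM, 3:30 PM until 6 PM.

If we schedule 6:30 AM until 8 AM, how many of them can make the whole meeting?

3

Vera, Keanu, and Rosa can make the full 06:30-08:00 slot — that's 3.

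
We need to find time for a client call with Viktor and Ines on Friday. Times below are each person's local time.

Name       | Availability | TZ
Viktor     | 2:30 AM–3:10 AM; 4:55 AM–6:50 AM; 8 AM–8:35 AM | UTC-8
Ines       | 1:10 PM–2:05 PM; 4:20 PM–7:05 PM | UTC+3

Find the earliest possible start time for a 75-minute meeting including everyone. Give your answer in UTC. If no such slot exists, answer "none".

Viktor in UTC: 10:30-11:10, 12:55-14:50, 16:00-16:35 (add 8h to convert from UTC-8).
Ines in UTC: 10:10-11:05, 13:20-16:05 (subtract 3h to convert from UTC+3).
Viktor ∩ Ines: 10:30-11:05, 13:20-14:50, 16:00-16:05.
The first common window of at least 75 minutes is 13:20-14:50, so the earliest start is 13:20.

13:20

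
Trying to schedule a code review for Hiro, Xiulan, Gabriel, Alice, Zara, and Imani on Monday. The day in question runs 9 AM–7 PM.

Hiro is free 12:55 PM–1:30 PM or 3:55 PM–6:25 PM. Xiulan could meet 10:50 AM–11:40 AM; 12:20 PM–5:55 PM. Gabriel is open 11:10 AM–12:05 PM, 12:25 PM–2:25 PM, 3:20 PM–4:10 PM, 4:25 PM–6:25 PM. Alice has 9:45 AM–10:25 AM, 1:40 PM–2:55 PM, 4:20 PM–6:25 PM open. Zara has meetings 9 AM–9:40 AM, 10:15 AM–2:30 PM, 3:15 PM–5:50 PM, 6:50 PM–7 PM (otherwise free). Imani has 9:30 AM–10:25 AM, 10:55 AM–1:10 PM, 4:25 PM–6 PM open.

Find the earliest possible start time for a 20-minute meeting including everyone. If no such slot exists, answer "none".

none

Hiro free: 12:55-13:30, 15:55-18:25.
Xiulan free: 10:50-11:40, 12:20-17:55.
Gabriel free: 11:10-12:05, 12:25-14:25, 15:20-16:10, 16:25-18:25.
Alice free: 09:45-10:25, 13:40-14:55, 16:20-18:25.
Zara free: 09:40-10:15, 14:30-15:15, 17:50-18:50 (invert busy blocks within the working day).
Imani free: 09:30-10:25, 10:55-13:10, 16:25-18:00.
Hiro ∩ Xiulan: 12:55-13:30, 15:55-17:55.
Hiro ∩ Xiulan ∩ Gabriel: 12:55-13:30, 15:55-16:10, 16:25-17:55.
Hiro ∩ Xiulan ∩ Gabriel ∩ Alice: 16:25-17:55.
Hiro ∩ Xiulan ∩ Gabriel ∩ Alice ∩ Zara: 17:50-17:55.
Hiro ∩ Xiulan ∩ Gabriel ∩ Alice ∩ Zara ∩ Imani: 17:50-17:55.
No common window is at least 20 minutes long.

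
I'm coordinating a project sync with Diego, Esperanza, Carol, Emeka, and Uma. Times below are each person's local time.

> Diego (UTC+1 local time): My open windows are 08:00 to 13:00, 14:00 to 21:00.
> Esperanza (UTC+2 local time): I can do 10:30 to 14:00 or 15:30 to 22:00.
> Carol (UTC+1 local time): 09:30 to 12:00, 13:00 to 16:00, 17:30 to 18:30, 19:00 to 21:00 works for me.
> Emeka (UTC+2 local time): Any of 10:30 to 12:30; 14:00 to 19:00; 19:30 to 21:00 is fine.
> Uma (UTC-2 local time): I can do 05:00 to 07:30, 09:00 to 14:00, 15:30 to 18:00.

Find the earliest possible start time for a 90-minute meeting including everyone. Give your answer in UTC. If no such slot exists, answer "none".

13:30

Diego in UTC: 07:00-12:00, 13:00-20:00 (subtract 1h to convert from UTC+1).
Esperanza in UTC: 08:30-12:00, 13:30-20:00 (subtract 2h to convert from UTC+2).
Carol in UTC: 08:30-11:00, 12:00-15:00, 16:30-17:30, 18:00-20:00 (subtract 1h to convert from UTC+1).
Emeka in UTC: 08:30-10:30, 12:00-17:00, 17:30-19:00 (subtract 2h to convert from UTC+2).
Uma in UTC: 07:00-09:30, 11:00-16:00, 17:30-20:00 (add 2h to convert from UTC-2).
Diego ∩ Esperanza: 08:30-12:00, 13:30-20:00.
Diego ∩ Esperanza ∩ Carol: 08:30-11:00, 13:30-15:00, 16:30-17:30, 18:00-20:00.
Diego ∩ Esperanza ∩ Carol ∩ Emeka: 08:30-10:30, 13:30-15:00, 16:30-17:00, 18:00-19:00.
Diego ∩ Esperanza ∩ Carol ∩ Emeka ∩ Uma: 08:30-09:30, 13:30-15:00, 18:00-19:00.
Those are the intersection windows.
The first common window of at least 90 minutes is 13:30-15:00, so the earliest start is 13:30.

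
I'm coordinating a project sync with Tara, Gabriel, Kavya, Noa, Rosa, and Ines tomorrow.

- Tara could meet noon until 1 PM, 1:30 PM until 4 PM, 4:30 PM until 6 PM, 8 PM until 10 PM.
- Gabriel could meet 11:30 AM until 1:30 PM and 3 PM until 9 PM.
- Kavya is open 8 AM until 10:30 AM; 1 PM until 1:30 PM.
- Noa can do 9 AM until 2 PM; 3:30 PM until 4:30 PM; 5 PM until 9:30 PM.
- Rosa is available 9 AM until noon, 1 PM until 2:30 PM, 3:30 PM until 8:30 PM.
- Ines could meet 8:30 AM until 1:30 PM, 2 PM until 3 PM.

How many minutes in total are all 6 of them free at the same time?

0

Tara ∩ Gabriel: 12:00-13:00, 15:00-16:00, 16:30-18:00, 20:00-21:00.
Tara ∩ Gabriel ∩ Kavya: ∅.
Tara ∩ Gabriel ∩ Kavya ∩ Noa: ∅.
Tara ∩ Gabriel ∩ Kavya ∩ Noa ∩ Rosa: ∅.
Tara ∩ Gabriel ∩ Kavya ∩ Noa ∩ Rosa ∩ Ines: ∅.
There is no time when everyone is free.
There is no common window, so the total is 0 minutes.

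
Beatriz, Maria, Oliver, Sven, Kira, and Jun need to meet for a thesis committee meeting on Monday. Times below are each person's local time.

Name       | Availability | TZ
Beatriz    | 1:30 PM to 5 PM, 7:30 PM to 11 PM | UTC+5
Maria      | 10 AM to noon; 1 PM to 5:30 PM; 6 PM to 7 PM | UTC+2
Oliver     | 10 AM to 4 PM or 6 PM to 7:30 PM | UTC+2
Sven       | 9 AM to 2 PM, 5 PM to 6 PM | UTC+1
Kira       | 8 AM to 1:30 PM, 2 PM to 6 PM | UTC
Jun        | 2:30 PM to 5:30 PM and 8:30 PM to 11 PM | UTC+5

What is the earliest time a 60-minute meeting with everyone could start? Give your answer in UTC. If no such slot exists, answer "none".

11:00

Beatriz in UTC: 08:30-12:00, 14:30-18:00 (subtract 5h to convert from UTC+5).
Maria in UTC: 08:00-10:00, 11:00-15:30, 16:00-17:00 (subtract 2h to convert from UTC+2).
Oliver in UTC: 08:00-14:00, 16:00-17:30 (subtract 2h to convert from UTC+2).
Sven in UTC: 08:00-13:00, 16:00-17:00 (subtract 1h to convert from UTC+1).
Kira in UTC: 08:00-13:30, 14:00-18:00.
Jun in UTC: 09:30-12:30, 15:30-18:00 (subtract 5h to convert from UTC+5).
Beatriz ∩ Maria: 08:30-10:00, 11:00-12:00, 14:30-15:30, 16:00-17:00.
Beatriz ∩ Maria ∩ Oliver: 08:30-10:00, 11:00-12:00, 16:00-17:00.
Beatriz ∩ Maria ∩ Oliver ∩ Sven: 08:30-10:00, 11:00-12:00, 16:00-17:00.
Beatriz ∩ Maria ∩ Oliver ∩ Sven ∩ Kira: 08:30-10:00, 11:00-12:00, 16:00-17:00.
Beatriz ∩ Maria ∩ Oliver ∩ Sven ∩ Kira ∩ Jun: 09:30-10:00, 11:00-12:00, 16:00-17:00.
So the common availability across everyone is 09:30-10:00, 11:00-12:00, 16:00-17:00.
The first common window of at least 60 minutes is 11:00-12:00, so the earliest start is 11:00.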